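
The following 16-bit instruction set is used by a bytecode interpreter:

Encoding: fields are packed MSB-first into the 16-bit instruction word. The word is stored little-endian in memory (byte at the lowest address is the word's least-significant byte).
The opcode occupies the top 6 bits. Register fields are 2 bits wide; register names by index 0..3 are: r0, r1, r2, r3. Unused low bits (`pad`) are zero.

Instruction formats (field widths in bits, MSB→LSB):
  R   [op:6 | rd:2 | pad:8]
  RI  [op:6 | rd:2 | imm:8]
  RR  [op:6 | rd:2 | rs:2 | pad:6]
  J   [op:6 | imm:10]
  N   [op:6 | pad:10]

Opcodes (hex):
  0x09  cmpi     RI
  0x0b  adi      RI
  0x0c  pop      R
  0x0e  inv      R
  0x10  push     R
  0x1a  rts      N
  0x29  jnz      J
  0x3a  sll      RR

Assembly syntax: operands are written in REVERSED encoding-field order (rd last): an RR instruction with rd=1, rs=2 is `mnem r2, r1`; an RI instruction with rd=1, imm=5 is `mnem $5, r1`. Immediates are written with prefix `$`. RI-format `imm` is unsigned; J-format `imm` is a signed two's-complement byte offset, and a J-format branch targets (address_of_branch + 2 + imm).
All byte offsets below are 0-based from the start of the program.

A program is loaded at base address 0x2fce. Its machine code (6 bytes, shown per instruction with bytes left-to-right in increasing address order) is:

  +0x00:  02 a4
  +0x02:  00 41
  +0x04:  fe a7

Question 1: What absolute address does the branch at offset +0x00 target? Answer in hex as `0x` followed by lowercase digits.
off 0x00: read 02 a4 as little → 0xa402
  opcode bits[15:10]=0x29: jnz/J
  imm@[9:0]=0x2 ⇒ $2
  target = base 0x2fce + off 0x00 + 2 + imm 2 = 0x2fd2

0x2fd2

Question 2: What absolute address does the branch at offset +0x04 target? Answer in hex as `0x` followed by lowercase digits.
@+04  little-endian(fe a7) = 0xa7fe
  top 6b → 0x29 → jnz [J]
  [9:0] imm=1022 (s10→-2) = $-2
  target = base 0x2fce + off 0x04 + 2 + imm -2 = 0x2fd2

0x2fd2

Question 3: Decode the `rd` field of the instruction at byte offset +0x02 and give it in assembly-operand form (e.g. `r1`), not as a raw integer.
@+02  little-endian(00 41) = 0x4100
  op=0x4100>>10=0x10 ⇒ push (R)
  [9:8] rd=1 = r1

r1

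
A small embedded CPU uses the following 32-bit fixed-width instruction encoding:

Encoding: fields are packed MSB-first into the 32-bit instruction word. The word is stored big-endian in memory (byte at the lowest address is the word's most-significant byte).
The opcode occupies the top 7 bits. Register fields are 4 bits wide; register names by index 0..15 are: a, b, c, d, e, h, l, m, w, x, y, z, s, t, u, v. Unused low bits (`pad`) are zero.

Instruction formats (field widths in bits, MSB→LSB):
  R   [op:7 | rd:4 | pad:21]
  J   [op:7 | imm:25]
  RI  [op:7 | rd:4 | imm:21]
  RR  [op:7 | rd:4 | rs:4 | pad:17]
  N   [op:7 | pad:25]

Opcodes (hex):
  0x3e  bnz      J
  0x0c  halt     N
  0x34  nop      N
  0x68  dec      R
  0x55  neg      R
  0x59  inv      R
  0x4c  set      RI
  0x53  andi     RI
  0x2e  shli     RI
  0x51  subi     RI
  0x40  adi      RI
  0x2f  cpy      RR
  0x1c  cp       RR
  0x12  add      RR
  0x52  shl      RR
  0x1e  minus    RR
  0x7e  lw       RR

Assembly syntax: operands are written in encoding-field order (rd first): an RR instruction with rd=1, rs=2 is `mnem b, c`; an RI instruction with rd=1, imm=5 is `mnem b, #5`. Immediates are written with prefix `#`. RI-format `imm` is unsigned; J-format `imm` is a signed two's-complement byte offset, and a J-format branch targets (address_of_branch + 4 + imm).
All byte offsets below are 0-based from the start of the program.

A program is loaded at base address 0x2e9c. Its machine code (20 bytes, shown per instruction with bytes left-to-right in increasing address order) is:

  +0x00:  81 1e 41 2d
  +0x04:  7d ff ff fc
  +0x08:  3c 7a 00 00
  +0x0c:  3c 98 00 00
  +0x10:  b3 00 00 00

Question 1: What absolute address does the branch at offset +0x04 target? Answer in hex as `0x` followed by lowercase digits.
[04] 7d ff ff fc → 0x7dfffffc
  top 7b → 0x3e → bnz [J]
  imm: (w>>0)&0x1ffffff=0x1fffffc (s25→-4) → #-4
  target = base 0x2e9c + off 0x04 + 4 + imm -4 = 0x2ea0

0x2ea0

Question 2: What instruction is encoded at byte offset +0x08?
minus d, t

@+08  big-endian(3c 7a 00 00) = 0x3c7a0000
  op=0x3c7a0000>>25=0x1e ⇒ minus (RR)
  rd@[24:21]=0x3 ⇒ d
  rs@[20:17]=0xd ⇒ t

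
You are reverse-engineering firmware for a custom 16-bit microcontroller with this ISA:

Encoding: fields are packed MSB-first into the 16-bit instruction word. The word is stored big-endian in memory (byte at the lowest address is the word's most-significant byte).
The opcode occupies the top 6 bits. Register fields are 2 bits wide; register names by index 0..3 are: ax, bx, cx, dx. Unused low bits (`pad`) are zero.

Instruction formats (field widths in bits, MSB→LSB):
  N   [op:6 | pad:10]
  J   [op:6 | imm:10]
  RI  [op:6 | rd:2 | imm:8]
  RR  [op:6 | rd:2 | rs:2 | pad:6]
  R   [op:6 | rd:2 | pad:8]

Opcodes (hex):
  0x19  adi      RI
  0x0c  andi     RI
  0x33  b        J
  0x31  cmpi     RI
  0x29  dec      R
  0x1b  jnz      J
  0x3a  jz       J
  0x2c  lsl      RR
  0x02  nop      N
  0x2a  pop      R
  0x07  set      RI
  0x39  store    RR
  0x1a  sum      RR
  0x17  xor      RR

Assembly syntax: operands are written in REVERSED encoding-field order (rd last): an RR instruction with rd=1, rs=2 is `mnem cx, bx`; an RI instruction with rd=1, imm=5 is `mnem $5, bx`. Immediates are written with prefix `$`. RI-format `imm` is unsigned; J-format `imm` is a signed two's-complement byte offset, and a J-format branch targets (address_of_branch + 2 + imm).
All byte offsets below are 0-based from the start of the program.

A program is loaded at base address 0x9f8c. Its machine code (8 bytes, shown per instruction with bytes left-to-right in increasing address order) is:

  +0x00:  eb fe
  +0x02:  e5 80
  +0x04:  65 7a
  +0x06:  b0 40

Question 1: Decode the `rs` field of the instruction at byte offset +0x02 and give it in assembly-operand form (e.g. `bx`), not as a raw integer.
cx

+0x02: e5 80 ⇒ word 0xe580 (big)
  op=0xe580>>10=0x39 ⇒ store (RR)
  rd: (w>>8)&0x3=0x1 → bx
  rs: (w>>6)&0x3=0x2 → cx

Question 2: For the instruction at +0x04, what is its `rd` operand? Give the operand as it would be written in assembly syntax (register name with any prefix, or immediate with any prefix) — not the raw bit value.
off 0x04: read 65 7a as big → 0x657a
  top 6b → 0x19 → adi [RI]
  rd: (w>>8)&0x3=0x1 → bx
  imm: (w>>0)&0xff=0x7a → $122

bx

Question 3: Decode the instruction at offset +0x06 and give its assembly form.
+0x06: b0 40 ⇒ word 0xb040 (big)
  op=0xb040>>10=0x2c ⇒ lsl (RR)
  rd: (w>>8)&0x3=0x0 → ax
  rs: (w>>6)&0x3=0x1 → bx

lsl bx, ax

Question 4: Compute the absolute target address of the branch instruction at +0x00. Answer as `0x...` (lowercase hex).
+0x00: eb fe ⇒ word 0xebfe (big)
  opcode bits[15:10]=0x3a: jz/J
  imm@[9:0]=0x3fe (s10→-2) ⇒ $-2
  target = base 0x9f8c + off 0x00 + 2 + imm -2 = 0x9f8c

0x9f8c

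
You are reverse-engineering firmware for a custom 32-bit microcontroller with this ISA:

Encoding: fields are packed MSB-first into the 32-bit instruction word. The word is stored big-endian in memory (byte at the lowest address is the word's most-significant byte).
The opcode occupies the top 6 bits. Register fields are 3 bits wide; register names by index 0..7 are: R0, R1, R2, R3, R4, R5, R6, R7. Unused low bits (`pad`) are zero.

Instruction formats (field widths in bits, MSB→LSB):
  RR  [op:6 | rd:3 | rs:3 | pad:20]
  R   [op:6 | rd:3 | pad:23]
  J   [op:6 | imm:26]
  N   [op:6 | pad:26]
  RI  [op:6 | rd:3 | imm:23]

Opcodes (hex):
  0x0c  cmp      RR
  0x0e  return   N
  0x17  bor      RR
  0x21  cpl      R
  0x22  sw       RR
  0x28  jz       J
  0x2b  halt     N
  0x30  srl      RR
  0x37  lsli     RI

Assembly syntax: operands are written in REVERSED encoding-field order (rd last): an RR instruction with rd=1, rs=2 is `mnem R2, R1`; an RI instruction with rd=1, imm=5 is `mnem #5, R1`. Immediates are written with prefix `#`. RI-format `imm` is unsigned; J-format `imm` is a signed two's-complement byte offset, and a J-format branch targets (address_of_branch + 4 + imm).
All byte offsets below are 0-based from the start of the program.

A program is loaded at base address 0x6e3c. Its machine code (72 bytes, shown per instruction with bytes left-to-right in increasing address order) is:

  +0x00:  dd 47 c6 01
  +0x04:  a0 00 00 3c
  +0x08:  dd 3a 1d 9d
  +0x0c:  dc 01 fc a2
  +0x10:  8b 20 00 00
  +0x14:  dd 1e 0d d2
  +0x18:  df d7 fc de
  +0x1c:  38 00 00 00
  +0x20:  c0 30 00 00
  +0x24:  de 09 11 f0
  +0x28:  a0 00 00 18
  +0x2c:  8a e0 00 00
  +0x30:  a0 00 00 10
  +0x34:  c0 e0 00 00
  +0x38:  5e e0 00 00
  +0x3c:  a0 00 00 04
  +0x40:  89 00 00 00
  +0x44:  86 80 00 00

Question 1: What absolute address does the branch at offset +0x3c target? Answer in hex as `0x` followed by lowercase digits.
0x6e80

+0x3c: a0 00 00 04 ⇒ word 0xa0000004 (big)
  opcode bits[31:26]=0x28: jz/J
  imm: (w>>0)&0x3ffffff=0x4 → #4
  target = base 0x6e3c + off 0x3c + 4 + imm 4 = 0x6e80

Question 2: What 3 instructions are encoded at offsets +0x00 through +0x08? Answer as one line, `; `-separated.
lsli #4703745, R2; jz #60; lsli #3808669, R2

[00] dd 47 c6 01 → 0xdd47c601
  opcode bits[31:26]=0x37: lsli/RI
  [25:23] rd=2 = R2
  [22:0] imm=4703745 = #4703745
[04] a0 00 00 3c → 0xa000003c
  opcode bits[31:26]=0x28: jz/J
  [25:0] imm=60 = #60
[08] dd 3a 1d 9d → 0xdd3a1d9d
  opcode bits[31:26]=0x37: lsli/RI
  [25:23] rd=2 = R2
  [22:0] imm=3808669 = #3808669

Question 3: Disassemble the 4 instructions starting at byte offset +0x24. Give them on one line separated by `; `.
lsli #594416, R4; jz #24; sw R6, R5; jz #16

off 0x24: read de 09 11 f0 as big → 0xde0911f0
  op=0xde0911f0>>26=0x37 ⇒ lsli (RI)
  [25:23] rd=4 = R4
  [22:0] imm=594416 = #594416
off 0x28: read a0 00 00 18 as big → 0xa0000018
  op=0xa0000018>>26=0x28 ⇒ jz (J)
  [25:0] imm=24 = #24
off 0x2c: read 8a e0 00 00 as big → 0x8ae00000
  op=0x8ae00000>>26=0x22 ⇒ sw (RR)
  [25:23] rd=5 = R5
  [22:20] rs=6 = R6
off 0x30: read a0 00 00 10 as big → 0xa0000010
  op=0xa0000010>>26=0x28 ⇒ jz (J)
  [25:0] imm=16 = #16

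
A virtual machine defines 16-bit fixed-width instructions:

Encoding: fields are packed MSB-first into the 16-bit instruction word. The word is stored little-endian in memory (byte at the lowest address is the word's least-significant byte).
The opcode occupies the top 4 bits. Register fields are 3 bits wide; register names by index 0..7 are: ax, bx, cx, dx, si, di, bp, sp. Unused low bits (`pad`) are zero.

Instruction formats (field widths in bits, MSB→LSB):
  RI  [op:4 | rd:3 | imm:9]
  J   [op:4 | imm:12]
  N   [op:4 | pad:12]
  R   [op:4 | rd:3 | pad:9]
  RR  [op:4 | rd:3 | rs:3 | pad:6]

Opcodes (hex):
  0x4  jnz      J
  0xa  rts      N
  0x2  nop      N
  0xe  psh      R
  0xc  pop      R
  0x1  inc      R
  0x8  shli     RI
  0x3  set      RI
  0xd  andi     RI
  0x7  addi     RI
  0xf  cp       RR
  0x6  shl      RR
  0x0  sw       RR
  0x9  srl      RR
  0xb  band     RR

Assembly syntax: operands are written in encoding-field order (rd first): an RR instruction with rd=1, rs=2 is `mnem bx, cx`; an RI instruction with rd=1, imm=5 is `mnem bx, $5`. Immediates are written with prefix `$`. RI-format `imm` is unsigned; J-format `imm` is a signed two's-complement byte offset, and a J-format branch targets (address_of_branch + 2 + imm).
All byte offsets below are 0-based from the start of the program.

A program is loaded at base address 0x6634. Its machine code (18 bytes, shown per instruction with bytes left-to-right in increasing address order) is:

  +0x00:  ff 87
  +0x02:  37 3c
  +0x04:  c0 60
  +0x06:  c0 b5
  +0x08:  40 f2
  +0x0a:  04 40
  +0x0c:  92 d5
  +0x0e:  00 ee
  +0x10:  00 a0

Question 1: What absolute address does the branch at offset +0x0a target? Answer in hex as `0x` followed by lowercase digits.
0x6644

+0x0a: 04 40 ⇒ word 0x4004 (little)
  opcode bits[15:12]=0x4: jnz/J
  imm@[11:0]=0x4 ⇒ $4
  target = base 0x6634 + off 0x0a + 2 + imm 4 = 0x6644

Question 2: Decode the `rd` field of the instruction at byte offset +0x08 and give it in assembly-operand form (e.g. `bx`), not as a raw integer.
bx

@+08  little-endian(40 f2) = 0xf240
  top 4b → 0xf → cp [RR]
  rd: (w>>9)&0x7=0x1 → bx
  rs: (w>>6)&0x7=0x1 → bx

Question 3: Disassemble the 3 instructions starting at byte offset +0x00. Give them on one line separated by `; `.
shli dx, $511; set bp, $55; shl ax, dx

off 0x00: read ff 87 as little → 0x87ff
  top 4b → 0x8 → shli [RI]
  [11:9] rd=3 = dx
  [8:0] imm=511 = $511
off 0x02: read 37 3c as little → 0x3c37
  top 4b → 0x3 → set [RI]
  [11:9] rd=6 = bp
  [8:0] imm=55 = $55
off 0x04: read c0 60 as little → 0x60c0
  top 4b → 0x6 → shl [RR]
  [11:9] rd=0 = ax
  [8:6] rs=3 = dx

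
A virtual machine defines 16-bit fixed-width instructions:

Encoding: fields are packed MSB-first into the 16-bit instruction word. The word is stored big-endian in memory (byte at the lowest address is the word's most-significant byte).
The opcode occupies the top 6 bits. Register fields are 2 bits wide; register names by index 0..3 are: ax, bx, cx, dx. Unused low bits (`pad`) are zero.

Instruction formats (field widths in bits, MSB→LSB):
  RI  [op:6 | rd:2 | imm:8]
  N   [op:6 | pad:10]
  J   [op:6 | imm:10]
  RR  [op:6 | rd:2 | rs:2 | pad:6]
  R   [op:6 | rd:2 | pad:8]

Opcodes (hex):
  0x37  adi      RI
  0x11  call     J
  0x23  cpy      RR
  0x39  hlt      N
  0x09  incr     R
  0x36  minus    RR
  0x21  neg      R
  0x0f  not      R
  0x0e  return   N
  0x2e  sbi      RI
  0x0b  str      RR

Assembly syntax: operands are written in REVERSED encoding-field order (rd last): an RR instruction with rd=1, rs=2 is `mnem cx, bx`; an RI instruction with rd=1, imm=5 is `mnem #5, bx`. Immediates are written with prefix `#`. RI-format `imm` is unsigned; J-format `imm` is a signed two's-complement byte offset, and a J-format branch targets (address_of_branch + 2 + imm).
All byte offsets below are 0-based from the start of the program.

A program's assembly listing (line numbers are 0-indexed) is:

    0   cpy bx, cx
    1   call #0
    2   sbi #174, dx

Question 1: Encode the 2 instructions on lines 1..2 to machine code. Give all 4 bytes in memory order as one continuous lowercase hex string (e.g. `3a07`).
4400bbae

L1: call op=0x11:6|imm=0:10 ⇒ 0x4400 ⇒ big 44 00
L2: sbi op=0x2e:6|rd=3:2|imm=174:8 ⇒ 0xbbae ⇒ big bb ae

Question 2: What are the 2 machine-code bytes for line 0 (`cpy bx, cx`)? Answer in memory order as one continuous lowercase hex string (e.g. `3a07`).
line 0 (cpy): pack op=0x23:6|rd=2:2|rs=1:2|pad=0:6 = 0x8e40; big→ 8e 40

8e40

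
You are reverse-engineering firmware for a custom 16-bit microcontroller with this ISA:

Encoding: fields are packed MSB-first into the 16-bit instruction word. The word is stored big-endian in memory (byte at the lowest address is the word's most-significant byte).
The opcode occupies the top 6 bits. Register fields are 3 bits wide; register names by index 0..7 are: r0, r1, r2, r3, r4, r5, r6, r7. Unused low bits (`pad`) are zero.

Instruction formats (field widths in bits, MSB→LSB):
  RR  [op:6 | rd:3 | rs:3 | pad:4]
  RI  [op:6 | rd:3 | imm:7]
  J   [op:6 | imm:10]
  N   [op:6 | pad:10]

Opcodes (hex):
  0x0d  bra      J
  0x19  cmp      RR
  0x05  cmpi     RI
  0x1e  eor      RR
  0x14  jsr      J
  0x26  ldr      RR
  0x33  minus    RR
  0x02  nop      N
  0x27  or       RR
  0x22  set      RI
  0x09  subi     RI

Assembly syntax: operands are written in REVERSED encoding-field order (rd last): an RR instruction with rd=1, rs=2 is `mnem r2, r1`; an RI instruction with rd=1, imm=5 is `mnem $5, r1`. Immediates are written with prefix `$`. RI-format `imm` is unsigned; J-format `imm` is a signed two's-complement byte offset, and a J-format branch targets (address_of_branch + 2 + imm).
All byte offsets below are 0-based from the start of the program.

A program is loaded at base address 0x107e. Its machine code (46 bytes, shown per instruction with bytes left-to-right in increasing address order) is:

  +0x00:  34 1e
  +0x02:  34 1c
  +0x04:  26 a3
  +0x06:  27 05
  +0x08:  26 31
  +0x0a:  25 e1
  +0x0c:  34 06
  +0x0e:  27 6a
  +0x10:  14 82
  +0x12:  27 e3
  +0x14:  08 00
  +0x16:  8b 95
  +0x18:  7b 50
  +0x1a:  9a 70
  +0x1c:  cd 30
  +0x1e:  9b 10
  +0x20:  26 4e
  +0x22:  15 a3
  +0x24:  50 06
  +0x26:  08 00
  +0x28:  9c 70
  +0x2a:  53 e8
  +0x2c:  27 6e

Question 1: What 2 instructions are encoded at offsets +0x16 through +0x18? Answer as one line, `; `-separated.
set $21, r7; eor r5, r6

+0x16: 8b 95 ⇒ word 0x8b95 (big)
  top 6b → 0x22 → set [RI]
  [9:7] rd=7 = r7
  [6:0] imm=21 = $21
+0x18: 7b 50 ⇒ word 0x7b50 (big)
  top 6b → 0x1e → eor [RR]
  [9:7] rd=6 = r6
  [6:4] rs=5 = r5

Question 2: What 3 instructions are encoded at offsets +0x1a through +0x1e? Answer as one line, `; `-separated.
off 0x1a: read 9a 70 as big → 0x9a70
  top 6b → 0x26 → ldr [RR]
  rd@[9:7]=0x4 ⇒ r4
  rs@[6:4]=0x7 ⇒ r7
off 0x1c: read cd 30 as big → 0xcd30
  top 6b → 0x33 → minus [RR]
  rd@[9:7]=0x2 ⇒ r2
  rs@[6:4]=0x3 ⇒ r3
off 0x1e: read 9b 10 as big → 0x9b10
  top 6b → 0x26 → ldr [RR]
  rd@[9:7]=0x6 ⇒ r6
  rs@[6:4]=0x1 ⇒ r1

ldr r7, r4; minus r3, r2; ldr r1, r6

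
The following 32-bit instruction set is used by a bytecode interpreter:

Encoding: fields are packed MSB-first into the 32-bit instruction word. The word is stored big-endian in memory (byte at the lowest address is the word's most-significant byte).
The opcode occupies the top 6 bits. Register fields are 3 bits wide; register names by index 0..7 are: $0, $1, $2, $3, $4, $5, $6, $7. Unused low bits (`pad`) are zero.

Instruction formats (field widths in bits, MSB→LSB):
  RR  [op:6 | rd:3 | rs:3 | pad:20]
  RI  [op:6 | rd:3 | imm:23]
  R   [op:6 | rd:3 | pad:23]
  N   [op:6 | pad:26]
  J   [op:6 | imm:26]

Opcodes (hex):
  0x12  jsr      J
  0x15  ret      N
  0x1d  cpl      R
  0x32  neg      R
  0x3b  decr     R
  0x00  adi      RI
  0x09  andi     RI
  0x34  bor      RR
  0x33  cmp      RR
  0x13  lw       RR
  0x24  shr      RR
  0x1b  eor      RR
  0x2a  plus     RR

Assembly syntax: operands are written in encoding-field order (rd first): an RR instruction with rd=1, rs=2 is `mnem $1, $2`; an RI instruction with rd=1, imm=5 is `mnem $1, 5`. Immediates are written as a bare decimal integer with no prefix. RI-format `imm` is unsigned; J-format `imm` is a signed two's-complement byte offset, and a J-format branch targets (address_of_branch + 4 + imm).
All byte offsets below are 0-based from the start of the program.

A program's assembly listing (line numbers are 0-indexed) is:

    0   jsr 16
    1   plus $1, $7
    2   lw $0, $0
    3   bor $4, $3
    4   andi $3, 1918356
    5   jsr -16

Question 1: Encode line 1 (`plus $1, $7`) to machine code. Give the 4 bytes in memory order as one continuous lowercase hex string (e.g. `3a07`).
a8f00000

1. plus fields op=0x2a:6|rd=1:3|rs=7:3|pad=0:20 → word a8f00000h → a8 f0 00 00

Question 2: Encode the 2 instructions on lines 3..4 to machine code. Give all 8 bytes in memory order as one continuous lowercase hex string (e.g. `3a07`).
d2300000259d4594

3. bor fields op=0x34:6|rd=4:3|rs=3:3|pad=0:20 → word d2300000h → d2 30 00 00
4. andi fields op=0x9:6|rd=3:3|imm=1918356:23 → word 259d4594h → 25 9d 45 94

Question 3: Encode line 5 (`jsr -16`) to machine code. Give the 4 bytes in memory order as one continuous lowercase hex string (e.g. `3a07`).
5. jsr fields op=0x12:6|imm=-16:26 → word 4bfffff0h → 4b ff ff f0

4bfffff0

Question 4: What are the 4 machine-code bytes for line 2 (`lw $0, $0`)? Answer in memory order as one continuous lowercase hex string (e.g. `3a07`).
4c000000

line 2 (lw): pack op=0x13:6|rd=0:3|rs=0:3|pad=0:20 = 0x4c000000; big→ 4c 00 00 00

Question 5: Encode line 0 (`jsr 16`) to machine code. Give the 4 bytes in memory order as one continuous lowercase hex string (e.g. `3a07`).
L0: jsr op=0x12:6|imm=16:26 ⇒ 0x48000010 ⇒ big 48 00 00 10

48000010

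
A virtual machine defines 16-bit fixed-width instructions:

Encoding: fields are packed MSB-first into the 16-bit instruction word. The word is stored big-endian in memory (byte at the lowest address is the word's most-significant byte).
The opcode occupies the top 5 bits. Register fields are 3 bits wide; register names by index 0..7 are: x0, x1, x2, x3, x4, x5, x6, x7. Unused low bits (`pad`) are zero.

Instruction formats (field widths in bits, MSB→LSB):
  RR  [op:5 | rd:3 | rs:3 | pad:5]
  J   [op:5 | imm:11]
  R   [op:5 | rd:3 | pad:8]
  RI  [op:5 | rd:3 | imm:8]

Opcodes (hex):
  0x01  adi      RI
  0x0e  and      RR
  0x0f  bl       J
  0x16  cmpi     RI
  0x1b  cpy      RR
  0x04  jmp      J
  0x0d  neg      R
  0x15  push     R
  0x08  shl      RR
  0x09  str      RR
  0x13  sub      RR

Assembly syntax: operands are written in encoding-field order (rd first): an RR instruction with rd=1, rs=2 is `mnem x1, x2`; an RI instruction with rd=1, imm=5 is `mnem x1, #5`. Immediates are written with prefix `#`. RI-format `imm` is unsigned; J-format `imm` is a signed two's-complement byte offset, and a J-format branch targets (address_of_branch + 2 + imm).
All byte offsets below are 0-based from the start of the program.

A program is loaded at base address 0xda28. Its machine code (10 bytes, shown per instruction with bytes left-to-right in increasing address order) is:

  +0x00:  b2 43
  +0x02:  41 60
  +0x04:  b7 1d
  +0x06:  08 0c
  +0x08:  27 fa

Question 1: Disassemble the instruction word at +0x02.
@+02  big-endian(41 60) = 0x4160
  op=0x4160>>11=0x8 ⇒ shl (RR)
  rd@[10:8]=0x1 ⇒ x1
  rs@[7:5]=0x3 ⇒ x3

shl x1, x3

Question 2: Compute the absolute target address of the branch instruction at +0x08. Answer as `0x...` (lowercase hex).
@+08  big-endian(27 fa) = 0x27fa
  op=0x27fa>>11=0x4 ⇒ jmp (J)
  [10:0] imm=2042 (s11→-6) = #-6
  target = base 0xda28 + off 0x08 + 2 + imm -6 = 0xda2c

0xda2c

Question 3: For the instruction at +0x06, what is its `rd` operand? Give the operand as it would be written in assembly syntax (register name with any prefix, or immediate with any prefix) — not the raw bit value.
off 0x06: read 08 0c as big → 0x080c
  opcode bits[15:11]=0x1: adi/RI
  rd@[10:8]=0x0 ⇒ x0
  imm@[7:0]=0xc ⇒ #12

x0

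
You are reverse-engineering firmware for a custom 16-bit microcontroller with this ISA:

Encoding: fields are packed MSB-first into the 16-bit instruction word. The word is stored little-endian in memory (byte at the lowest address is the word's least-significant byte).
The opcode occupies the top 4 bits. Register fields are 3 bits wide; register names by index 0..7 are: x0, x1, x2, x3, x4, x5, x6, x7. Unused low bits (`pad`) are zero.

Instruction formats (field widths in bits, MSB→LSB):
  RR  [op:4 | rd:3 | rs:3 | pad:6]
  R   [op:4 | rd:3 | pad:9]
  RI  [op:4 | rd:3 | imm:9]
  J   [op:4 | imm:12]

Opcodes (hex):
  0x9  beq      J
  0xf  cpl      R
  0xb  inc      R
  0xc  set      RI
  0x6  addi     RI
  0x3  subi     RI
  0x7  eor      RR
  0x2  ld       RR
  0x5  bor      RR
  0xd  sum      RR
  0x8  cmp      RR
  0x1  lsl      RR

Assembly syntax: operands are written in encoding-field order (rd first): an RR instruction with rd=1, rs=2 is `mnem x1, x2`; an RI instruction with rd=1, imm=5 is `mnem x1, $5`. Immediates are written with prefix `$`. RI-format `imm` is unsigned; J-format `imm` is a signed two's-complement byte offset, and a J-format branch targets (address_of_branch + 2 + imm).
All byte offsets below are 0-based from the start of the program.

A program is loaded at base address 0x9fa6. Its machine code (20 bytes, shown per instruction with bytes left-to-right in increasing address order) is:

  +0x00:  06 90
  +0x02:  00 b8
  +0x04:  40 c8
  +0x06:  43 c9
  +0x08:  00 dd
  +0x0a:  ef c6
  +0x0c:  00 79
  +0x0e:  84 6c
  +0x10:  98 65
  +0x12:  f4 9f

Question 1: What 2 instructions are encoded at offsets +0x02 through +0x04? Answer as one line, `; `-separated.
inc x4; set x4, $64

+0x02: 00 b8 ⇒ word 0xb800 (little)
  op=0xb800>>12=0xb ⇒ inc (R)
  [11:9] rd=4 = x4
+0x04: 40 c8 ⇒ word 0xc840 (little)
  op=0xc840>>12=0xc ⇒ set (RI)
  [11:9] rd=4 = x4
  [8:0] imm=64 = $64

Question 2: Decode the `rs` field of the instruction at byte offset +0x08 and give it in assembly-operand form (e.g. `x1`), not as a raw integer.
@+08  little-endian(00 dd) = 0xdd00
  opcode bits[15:12]=0xd: sum/RR
  rd@[11:9]=0x6 ⇒ x6
  rs@[8:6]=0x4 ⇒ x4

x4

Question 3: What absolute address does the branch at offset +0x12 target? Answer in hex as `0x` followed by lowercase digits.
0x9fae

[12] f4 9f → 0x9ff4
  opcode bits[15:12]=0x9: beq/J
  imm@[11:0]=0xff4 (s12→-12) ⇒ $-12
  target = base 0x9fa6 + off 0x12 + 2 + imm -12 = 0x9fae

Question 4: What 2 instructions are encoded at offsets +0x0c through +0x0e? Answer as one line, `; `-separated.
@+0c  little-endian(00 79) = 0x7900
  top 4b → 0x7 → eor [RR]
  [11:9] rd=4 = x4
  [8:6] rs=4 = x4
@+0e  little-endian(84 6c) = 0x6c84
  top 4b → 0x6 → addi [RI]
  [11:9] rd=6 = x6
  [8:0] imm=132 = $132

eor x4, x4; addi x6, $132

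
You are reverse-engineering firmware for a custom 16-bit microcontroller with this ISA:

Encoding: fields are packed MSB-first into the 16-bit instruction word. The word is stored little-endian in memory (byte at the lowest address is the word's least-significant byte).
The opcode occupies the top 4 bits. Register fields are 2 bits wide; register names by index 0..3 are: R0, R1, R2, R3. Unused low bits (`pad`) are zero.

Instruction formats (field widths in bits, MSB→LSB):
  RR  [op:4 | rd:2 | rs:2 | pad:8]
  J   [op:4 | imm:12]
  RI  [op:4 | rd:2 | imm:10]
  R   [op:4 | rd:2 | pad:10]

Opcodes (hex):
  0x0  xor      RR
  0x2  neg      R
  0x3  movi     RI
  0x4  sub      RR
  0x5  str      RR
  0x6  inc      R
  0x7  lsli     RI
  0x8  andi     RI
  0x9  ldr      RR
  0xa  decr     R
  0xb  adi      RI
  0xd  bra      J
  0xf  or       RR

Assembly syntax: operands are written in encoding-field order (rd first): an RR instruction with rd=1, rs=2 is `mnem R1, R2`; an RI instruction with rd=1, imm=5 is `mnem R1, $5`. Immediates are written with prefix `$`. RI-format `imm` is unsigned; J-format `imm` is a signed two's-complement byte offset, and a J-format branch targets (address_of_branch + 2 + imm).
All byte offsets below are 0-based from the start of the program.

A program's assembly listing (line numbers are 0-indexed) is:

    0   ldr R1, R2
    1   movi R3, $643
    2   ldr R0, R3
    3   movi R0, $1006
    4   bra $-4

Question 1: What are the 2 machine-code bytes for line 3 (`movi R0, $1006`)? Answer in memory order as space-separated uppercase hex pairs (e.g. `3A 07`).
EE 33

3. movi fields op=0x3:4|rd=0:2|imm=1006:10 → word 33eeh → ee 33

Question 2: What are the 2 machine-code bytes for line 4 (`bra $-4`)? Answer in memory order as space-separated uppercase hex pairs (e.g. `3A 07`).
L4: bra op=0xd:4|imm=-4:12 ⇒ 0xdffc ⇒ little fc df

FC DF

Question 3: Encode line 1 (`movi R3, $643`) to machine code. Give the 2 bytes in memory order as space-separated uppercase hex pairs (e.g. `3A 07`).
L1: movi op=0x3:4|rd=3:2|imm=643:10 ⇒ 0x3e83 ⇒ little 83 3e

83 3E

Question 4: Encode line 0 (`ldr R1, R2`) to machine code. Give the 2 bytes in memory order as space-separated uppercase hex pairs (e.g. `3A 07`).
0. ldr fields op=0x9:4|rd=1:2|rs=2:2|pad=0:8 → word 9600h → 00 96

00 96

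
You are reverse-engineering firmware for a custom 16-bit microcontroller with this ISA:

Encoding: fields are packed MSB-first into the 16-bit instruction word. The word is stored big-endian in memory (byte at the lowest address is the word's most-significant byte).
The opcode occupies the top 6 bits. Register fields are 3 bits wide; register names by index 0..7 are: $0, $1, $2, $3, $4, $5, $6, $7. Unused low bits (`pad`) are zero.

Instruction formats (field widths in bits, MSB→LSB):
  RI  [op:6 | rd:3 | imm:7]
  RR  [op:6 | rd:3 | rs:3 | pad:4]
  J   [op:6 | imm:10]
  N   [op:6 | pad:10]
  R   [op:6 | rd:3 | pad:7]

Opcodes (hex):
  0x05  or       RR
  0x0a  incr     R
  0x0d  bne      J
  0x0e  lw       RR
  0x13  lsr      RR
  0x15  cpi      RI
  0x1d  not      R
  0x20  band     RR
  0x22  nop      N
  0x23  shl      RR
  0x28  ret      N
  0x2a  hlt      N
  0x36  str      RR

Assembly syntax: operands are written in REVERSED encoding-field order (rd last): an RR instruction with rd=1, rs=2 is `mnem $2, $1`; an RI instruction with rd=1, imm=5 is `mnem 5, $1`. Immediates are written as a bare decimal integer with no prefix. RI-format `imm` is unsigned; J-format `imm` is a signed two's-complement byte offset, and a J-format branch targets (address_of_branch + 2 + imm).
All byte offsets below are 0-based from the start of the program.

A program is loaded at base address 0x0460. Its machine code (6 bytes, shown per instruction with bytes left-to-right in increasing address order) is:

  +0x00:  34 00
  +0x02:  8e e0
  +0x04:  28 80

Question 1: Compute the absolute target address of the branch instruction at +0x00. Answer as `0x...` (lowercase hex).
@+00  big-endian(34 00) = 0x3400
  opcode bits[15:10]=0xd: bne/J
  [9:0] imm=0 = 0
  target = base 0x0460 + off 0x00 + 2 + imm 0 = 0x0462

0x0462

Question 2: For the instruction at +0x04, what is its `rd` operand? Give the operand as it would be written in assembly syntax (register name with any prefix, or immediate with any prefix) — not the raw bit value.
$1

off 0x04: read 28 80 as big → 0x2880
  opcode bits[15:10]=0xa: incr/R
  rd: (w>>7)&0x7=0x1 → $1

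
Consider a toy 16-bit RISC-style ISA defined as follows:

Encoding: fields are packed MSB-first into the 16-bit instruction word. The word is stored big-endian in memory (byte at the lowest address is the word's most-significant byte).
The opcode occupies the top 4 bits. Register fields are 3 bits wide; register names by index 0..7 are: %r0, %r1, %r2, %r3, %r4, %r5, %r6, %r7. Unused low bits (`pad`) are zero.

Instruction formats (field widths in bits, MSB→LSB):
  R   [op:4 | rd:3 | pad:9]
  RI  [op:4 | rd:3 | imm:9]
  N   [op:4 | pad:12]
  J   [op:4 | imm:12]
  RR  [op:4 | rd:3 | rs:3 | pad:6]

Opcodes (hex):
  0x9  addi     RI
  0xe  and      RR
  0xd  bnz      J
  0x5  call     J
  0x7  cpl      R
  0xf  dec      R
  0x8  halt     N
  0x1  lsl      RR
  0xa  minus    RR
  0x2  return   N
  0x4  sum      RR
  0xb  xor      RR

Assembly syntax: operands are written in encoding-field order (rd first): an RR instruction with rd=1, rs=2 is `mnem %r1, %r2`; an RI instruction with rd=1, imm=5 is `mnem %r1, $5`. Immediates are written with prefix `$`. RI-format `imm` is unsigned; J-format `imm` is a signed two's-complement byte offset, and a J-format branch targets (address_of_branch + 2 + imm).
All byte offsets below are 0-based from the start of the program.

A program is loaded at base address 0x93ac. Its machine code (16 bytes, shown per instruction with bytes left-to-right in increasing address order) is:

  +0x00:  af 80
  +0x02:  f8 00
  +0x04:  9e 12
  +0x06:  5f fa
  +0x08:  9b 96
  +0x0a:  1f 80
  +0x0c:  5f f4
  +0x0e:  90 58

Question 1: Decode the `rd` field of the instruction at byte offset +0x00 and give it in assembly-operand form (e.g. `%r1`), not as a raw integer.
%r7

@+00  big-endian(af 80) = 0xaf80
  opcode bits[15:12]=0xa: minus/RR
  rd@[11:9]=0x7 ⇒ %r7
  rs@[8:6]=0x6 ⇒ %r6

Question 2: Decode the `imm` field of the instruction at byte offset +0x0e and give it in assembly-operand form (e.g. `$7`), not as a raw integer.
off 0x0e: read 90 58 as big → 0x9058
  op=0x9058>>12=0x9 ⇒ addi (RI)
  rd: (w>>9)&0x7=0x0 → %r0
  imm: (w>>0)&0x1ff=0x58 → $88

$88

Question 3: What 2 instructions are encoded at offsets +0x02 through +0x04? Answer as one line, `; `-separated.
off 0x02: read f8 00 as big → 0xf800
  top 4b → 0xf → dec [R]
  rd@[11:9]=0x4 ⇒ %r4
off 0x04: read 9e 12 as big → 0x9e12
  top 4b → 0x9 → addi [RI]
  rd@[11:9]=0x7 ⇒ %r7
  imm@[8:0]=0x12 ⇒ $18

dec %r4; addi %r7, $18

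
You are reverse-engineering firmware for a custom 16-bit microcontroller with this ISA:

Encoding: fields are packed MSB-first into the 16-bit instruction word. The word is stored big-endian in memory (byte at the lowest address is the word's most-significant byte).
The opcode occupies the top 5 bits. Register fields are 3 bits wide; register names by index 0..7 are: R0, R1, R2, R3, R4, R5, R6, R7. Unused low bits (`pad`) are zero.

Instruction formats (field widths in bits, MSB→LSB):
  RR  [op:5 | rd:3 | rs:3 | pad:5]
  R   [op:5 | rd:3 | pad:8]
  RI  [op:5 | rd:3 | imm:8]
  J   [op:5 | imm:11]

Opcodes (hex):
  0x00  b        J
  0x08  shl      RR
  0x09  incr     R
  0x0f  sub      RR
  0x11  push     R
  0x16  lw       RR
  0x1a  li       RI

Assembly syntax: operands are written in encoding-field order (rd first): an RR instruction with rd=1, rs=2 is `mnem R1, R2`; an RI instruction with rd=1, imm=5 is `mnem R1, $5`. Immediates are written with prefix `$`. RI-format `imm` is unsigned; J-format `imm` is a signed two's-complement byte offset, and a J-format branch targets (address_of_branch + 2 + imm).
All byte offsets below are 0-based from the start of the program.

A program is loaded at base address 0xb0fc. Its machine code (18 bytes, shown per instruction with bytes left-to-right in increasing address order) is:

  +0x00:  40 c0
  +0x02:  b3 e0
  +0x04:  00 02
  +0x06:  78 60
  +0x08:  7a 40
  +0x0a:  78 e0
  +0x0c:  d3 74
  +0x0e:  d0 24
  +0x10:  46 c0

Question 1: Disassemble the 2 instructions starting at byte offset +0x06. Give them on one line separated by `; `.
sub R0, R3; sub R2, R2

+0x06: 78 60 ⇒ word 0x7860 (big)
  opcode bits[15:11]=0xf: sub/RR
  rd@[10:8]=0x0 ⇒ R0
  rs@[7:5]=0x3 ⇒ R3
+0x08: 7a 40 ⇒ word 0x7a40 (big)
  opcode bits[15:11]=0xf: sub/RR
  rd@[10:8]=0x2 ⇒ R2
  rs@[7:5]=0x2 ⇒ R2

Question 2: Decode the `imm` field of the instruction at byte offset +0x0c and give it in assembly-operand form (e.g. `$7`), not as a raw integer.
$116

@+0c  big-endian(d3 74) = 0xd374
  op=0xd374>>11=0x1a ⇒ li (RI)
  rd: (w>>8)&0x7=0x3 → R3
  imm: (w>>0)&0xff=0x74 → $116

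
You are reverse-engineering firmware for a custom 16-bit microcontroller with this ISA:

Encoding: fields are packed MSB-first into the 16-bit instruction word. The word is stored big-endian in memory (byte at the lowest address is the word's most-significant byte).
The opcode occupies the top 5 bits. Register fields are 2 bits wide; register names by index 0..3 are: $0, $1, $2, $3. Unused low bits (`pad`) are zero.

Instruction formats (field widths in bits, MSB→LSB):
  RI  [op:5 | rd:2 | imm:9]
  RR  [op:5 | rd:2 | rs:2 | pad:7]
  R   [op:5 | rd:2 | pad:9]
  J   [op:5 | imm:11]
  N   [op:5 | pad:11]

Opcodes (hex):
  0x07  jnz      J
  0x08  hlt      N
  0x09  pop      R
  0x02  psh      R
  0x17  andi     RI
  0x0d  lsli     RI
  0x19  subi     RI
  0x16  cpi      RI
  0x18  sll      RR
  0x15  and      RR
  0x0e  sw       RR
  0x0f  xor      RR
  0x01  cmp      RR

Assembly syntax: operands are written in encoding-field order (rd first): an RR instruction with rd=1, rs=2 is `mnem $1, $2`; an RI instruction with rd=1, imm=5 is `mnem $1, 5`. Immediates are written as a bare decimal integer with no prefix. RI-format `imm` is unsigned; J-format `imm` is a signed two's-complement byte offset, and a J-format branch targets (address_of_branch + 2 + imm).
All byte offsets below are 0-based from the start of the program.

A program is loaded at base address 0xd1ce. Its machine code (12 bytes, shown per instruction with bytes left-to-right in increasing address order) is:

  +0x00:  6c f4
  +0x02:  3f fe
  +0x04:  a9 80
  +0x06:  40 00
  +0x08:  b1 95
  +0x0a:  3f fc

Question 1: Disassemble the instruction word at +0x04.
@+04  big-endian(a9 80) = 0xa980
  opcode bits[15:11]=0x15: and/RR
  [10:9] rd=0 = $0
  [8:7] rs=3 = $3

and $0, $3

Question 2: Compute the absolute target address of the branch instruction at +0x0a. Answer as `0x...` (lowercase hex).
0xd1d6

off 0x0a: read 3f fc as big → 0x3ffc
  op=0x3ffc>>11=0x7 ⇒ jnz (J)
  imm: (w>>0)&0x7ff=0x7fc (s11→-4) → -4
  target = base 0xd1ce + off 0x0a + 2 + imm -4 = 0xd1d6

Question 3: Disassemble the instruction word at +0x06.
hlt

+0x06: 40 00 ⇒ word 0x4000 (big)
  op=0x4000>>11=0x8 ⇒ hlt (N)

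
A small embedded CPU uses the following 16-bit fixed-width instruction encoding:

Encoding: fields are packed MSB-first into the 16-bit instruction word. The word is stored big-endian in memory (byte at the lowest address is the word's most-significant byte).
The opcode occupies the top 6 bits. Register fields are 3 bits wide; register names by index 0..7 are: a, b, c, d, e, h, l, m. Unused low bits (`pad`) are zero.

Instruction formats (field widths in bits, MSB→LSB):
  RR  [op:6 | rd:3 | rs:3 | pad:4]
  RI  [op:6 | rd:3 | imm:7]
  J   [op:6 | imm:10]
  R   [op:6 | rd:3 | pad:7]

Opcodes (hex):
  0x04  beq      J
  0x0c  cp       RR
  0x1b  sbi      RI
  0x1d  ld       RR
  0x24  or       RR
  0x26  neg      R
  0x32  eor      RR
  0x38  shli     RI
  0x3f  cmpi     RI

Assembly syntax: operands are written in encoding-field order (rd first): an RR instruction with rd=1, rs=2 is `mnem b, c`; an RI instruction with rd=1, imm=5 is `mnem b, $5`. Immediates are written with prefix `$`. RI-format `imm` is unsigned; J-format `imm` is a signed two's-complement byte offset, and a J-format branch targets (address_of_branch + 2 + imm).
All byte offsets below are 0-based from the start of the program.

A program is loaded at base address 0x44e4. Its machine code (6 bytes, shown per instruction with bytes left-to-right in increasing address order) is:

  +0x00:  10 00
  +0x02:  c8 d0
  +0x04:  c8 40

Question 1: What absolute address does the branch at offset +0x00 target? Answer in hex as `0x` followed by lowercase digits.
[00] 10 00 → 0x1000
  opcode bits[15:10]=0x4: beq/J
  [9:0] imm=0 = $0
  target = base 0x44e4 + off 0x00 + 2 + imm 0 = 0x44e6

0x44e6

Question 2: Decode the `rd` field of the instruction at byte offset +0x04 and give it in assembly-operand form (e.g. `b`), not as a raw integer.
off 0x04: read c8 40 as big → 0xc840
  opcode bits[15:10]=0x32: eor/RR
  rd@[9:7]=0x0 ⇒ a
  rs@[6:4]=0x4 ⇒ e

a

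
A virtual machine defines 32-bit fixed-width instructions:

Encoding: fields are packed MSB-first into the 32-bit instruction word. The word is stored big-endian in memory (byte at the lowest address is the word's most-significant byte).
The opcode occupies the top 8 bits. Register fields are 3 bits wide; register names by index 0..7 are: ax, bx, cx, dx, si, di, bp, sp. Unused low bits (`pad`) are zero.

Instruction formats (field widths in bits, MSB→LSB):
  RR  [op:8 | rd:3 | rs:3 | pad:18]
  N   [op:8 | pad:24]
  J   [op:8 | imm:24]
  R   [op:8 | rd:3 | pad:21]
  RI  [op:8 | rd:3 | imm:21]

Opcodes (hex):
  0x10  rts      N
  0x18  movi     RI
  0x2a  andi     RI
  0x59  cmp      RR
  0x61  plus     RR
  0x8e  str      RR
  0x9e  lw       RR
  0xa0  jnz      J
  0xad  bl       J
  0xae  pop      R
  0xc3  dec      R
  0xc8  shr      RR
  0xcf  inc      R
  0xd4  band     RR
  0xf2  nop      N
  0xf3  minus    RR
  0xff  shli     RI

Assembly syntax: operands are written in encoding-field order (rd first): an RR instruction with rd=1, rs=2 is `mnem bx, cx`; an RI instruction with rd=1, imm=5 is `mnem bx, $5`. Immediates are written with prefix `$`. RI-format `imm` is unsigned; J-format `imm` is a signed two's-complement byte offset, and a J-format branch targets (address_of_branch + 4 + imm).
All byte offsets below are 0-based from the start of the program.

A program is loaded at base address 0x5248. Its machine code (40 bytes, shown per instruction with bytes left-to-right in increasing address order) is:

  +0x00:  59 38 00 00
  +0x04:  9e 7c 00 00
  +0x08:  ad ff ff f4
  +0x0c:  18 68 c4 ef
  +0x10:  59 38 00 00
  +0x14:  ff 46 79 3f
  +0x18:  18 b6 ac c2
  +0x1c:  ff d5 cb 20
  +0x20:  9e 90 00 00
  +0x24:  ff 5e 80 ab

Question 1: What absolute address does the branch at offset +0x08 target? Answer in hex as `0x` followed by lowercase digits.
0x5248

@+08  big-endian(ad ff ff f4) = 0xadfffff4
  op=0xadfffff4>>24=0xad ⇒ bl (J)
  imm@[23:0]=0xfffff4 (s24→-12) ⇒ $-12
  target = base 0x5248 + off 0x08 + 4 + imm -12 = 0x5248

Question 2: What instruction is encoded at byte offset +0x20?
[20] 9e 90 00 00 → 0x9e900000
  opcode bits[31:24]=0x9e: lw/RR
  rd@[23:21]=0x4 ⇒ si
  rs@[20:18]=0x4 ⇒ si

lw si, si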